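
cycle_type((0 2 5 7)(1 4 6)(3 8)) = 2.3.4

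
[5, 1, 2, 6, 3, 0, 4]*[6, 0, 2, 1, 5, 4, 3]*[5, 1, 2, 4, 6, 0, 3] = [6, 5, 2, 4, 1, 3, 0]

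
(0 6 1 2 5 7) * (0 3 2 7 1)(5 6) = (0 5 1 7 3 2 6)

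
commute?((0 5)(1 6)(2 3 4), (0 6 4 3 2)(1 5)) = no:(0 5)(1 6)(2 3 4)*(0 6 4 3 2)(1 5) = (0 1 4)(5 6), (0 6 4 3 2)(1 5)*(0 5)(1 6)(2 3 4) = (0 1)(2 5 6)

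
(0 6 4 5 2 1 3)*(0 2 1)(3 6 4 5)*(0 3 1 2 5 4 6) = (0 6 4 1)(2 3 5)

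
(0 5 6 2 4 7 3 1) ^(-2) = (0 3 4 6) (1 7 2 5) 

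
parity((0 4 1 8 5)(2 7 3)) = even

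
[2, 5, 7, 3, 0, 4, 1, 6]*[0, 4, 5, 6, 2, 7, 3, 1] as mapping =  [0→5, 1→7, 2→1, 3→6, 4→0, 5→2, 6→4, 7→3] 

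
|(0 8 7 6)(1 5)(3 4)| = 4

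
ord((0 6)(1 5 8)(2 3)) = 6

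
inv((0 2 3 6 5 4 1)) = (0 1 4 5 6 3 2)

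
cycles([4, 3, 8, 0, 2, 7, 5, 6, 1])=(0 4 2 8 1 3)(5 7 6)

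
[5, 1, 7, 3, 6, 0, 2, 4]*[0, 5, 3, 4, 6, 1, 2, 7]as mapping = [0→1, 1→5, 2→7, 3→4, 4→2, 5→0, 6→3, 7→6]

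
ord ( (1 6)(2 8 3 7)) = 4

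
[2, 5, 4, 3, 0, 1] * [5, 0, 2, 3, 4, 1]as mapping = [0→2, 1→1, 2→4, 3→3, 4→5, 5→0]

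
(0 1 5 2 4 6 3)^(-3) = (0 4 1 6 5 3 2)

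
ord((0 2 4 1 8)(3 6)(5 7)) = 10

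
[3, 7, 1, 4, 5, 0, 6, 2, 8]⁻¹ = [5, 2, 7, 0, 3, 4, 6, 1, 8]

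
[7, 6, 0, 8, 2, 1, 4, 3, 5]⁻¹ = [2, 5, 4, 7, 6, 8, 1, 0, 3]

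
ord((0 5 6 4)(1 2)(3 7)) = 4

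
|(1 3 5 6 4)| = 5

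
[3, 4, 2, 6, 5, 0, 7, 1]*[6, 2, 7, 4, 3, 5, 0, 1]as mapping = [0→4, 1→3, 2→7, 3→0, 4→5, 5→6, 6→1, 7→2]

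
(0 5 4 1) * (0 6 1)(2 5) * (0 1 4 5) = (0 2)(1 6 4)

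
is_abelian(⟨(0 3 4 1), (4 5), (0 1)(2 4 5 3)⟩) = no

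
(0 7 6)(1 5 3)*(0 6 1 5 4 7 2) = (0 2)(1 4 7)(3 5)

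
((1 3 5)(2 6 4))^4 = (1 3 5)(2 6 4)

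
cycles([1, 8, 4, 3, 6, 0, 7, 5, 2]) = (0 1 8 2 4 6 7 5)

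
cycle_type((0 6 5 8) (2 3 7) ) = 3.4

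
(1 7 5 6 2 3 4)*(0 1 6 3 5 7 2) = (0 1 2 5 3 4 6)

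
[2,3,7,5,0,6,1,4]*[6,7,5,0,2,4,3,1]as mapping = [0→5,1→0,2→1,3→4,4→6,5→3,6→7,7→2]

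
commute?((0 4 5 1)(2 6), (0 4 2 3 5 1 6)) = no:(0 4 5 1)(2 6) * (0 4 2 3 5 1 6) = (0 2)(1 4)(3 5 6), (0 4 2 3 5 1 6) * (0 4 5 1)(2 6) = (0 5)(1 2 3)(4 6)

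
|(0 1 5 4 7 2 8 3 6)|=9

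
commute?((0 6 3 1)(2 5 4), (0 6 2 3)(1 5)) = no:(0 6 3 1)(2 5 4) * (0 6 2 3)(1 5) = (0 2 1 6)(3 5 4), (0 6 2 3)(1 5) * (0 6 3 1)(2 5 4) = (0 3 6 5)(1 4 2)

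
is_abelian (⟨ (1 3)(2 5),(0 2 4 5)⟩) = no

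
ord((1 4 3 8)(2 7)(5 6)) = 4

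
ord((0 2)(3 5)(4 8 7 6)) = 4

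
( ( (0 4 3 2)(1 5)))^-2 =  (0 3)(2 4)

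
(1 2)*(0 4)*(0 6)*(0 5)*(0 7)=(0 4 6 5 7)(1 2)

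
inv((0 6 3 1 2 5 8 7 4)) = (0 4 7 8 5 2 1 3 6)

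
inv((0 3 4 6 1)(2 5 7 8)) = (0 1 6 4 3)(2 8 7 5)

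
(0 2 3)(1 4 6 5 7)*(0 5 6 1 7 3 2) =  (1 4)(3 5)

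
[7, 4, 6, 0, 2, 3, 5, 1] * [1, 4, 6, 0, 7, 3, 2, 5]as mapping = [0→5, 1→7, 2→2, 3→1, 4→6, 5→0, 6→3, 7→4]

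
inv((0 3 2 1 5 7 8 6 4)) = (0 4 6 8 7 5 1 2 3)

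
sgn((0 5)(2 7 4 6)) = 1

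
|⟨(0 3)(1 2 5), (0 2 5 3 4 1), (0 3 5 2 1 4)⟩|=720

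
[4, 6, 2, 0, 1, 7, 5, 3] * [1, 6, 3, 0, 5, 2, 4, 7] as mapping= [0→5, 1→4, 2→3, 3→1, 4→6, 5→7, 6→2, 7→0] 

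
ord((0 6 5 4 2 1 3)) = 7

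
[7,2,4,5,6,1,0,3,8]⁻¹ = [6,5,1,7,2,3,4,0,8]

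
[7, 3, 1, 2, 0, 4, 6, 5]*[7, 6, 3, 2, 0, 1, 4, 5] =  [5, 2, 6, 3, 7, 0, 4, 1]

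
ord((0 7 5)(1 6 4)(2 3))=6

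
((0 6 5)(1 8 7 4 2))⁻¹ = (0 5 6)(1 2 4 7 8)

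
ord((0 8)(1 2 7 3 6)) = 10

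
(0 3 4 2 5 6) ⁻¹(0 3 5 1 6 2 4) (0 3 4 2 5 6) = (0 5 2 3 4 6 1) 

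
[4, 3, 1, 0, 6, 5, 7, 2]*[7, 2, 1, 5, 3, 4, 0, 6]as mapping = [0→3, 1→5, 2→2, 3→7, 4→0, 5→4, 6→6, 7→1]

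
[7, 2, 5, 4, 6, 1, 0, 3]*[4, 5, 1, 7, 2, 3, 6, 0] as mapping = [0→0, 1→1, 2→3, 3→2, 4→6, 5→5, 6→4, 7→7] 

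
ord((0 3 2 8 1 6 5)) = 7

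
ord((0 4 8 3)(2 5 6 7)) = 4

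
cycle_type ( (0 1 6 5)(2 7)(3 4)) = 2^2.4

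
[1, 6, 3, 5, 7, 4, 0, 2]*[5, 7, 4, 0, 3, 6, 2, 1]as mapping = [0→7, 1→2, 2→0, 3→6, 4→1, 5→3, 6→5, 7→4]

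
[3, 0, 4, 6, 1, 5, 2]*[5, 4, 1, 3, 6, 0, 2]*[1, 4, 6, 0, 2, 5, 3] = [0, 5, 3, 6, 2, 1, 4]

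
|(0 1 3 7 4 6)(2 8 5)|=6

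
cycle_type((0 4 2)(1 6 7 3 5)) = 3.5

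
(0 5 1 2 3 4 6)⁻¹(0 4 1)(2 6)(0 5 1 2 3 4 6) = (0 3)(2 5 6)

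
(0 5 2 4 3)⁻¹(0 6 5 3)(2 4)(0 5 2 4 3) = (0 5 6 2)(3 4)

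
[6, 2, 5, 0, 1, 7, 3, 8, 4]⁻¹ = [3, 4, 1, 6, 8, 2, 0, 5, 7]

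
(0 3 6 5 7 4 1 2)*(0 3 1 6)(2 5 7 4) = (0 1 5 4 6 7 2 3)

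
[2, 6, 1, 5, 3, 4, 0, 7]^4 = [0, 1, 2, 5, 3, 4, 6, 7]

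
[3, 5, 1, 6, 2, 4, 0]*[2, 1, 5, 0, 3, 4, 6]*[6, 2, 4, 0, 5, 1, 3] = [6, 5, 2, 3, 1, 0, 4]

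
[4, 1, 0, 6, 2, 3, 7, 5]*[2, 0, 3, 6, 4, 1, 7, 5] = [4, 0, 2, 7, 3, 6, 5, 1]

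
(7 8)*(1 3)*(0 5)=(0 5)(1 3)(7 8)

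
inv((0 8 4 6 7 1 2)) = (0 2 1 7 6 4 8)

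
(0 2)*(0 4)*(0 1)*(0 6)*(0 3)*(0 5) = (0 2 4 1 6 3 5)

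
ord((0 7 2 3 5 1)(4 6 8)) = 6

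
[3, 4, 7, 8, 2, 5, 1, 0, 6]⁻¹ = [7, 6, 4, 0, 1, 5, 8, 2, 3]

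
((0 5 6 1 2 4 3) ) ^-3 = (0 2 5 4 6 3 1) 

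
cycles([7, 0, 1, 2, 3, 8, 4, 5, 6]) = (0 7 5 8 6 4 3 2 1)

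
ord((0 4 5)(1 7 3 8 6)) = 15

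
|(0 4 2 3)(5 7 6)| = 12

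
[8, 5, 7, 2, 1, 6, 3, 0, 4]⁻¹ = [7, 4, 3, 6, 8, 1, 5, 2, 0]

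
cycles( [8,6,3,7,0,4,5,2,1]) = (0 8 1 6 5 4) (2 3 7) 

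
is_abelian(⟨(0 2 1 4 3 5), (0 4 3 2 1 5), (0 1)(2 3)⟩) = no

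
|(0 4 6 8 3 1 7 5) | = 8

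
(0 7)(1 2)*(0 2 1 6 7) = (2 6 7)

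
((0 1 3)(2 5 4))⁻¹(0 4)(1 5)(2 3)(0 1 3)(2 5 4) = (0 5)(1 2)(3 4)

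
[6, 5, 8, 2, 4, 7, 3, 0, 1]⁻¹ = [7, 8, 3, 6, 4, 1, 0, 5, 2]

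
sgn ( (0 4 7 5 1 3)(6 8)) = 1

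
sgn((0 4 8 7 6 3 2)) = 1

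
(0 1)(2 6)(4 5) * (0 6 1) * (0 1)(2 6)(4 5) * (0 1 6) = (0 6)(1 2)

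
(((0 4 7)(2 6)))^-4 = (0 7 4)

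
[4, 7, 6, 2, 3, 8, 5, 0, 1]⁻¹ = [7, 8, 3, 4, 0, 6, 2, 1, 5]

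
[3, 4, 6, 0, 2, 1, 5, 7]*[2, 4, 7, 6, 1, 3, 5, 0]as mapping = [0→6, 1→1, 2→5, 3→2, 4→7, 5→4, 6→3, 7→0]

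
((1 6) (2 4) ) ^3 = (1 6) (2 4) 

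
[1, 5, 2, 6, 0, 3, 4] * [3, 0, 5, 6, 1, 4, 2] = [0, 4, 5, 2, 3, 6, 1]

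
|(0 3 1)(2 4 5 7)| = 12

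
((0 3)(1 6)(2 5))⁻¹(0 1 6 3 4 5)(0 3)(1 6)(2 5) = (0 4 2 3 6 1)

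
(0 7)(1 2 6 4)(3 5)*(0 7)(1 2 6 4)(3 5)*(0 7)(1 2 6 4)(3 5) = (0 7)(1 4 6 2)(3 5)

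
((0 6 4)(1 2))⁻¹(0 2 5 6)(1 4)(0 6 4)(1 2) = (0 2)(1 5 4 6)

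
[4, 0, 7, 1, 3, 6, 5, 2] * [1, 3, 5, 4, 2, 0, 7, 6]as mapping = [0→2, 1→1, 2→6, 3→3, 4→4, 5→7, 6→0, 7→5]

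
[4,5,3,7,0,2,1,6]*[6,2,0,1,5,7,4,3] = [5,7,1,3,6,0,2,4]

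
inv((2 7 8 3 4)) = (2 4 3 8 7)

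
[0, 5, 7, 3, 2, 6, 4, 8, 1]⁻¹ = [0, 8, 4, 3, 6, 1, 5, 2, 7]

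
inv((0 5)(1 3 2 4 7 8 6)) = (0 5)(1 6 8 7 4 2 3)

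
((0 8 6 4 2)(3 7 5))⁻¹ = (0 2 4 6 8)(3 5 7)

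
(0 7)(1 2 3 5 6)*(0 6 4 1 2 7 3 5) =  (0 3)(1 7 6 2 5 4)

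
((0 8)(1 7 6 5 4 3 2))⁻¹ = (0 8)(1 2 3 4 5 6 7)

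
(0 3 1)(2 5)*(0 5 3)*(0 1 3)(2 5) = (0 1 2)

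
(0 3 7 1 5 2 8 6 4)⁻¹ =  (0 4 6 8 2 5 1 7 3)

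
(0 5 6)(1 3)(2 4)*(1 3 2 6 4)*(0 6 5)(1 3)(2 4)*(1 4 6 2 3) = (1 6 2)(3 4 5)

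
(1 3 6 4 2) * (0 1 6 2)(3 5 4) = (0 1 5 4)(2 6 3)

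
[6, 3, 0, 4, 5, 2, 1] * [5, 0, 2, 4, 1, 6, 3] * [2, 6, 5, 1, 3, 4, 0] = [1, 3, 4, 6, 0, 5, 2]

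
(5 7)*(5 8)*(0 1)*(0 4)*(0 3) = (0 1 4 3)(5 7 8)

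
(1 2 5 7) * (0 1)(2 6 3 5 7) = (0 1 6 3 5 2 7)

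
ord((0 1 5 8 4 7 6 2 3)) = 9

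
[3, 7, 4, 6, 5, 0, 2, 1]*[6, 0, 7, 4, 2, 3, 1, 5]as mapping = [0→4, 1→5, 2→2, 3→1, 4→3, 5→6, 6→7, 7→0]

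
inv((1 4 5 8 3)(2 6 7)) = (1 3 8 5 4)(2 7 6)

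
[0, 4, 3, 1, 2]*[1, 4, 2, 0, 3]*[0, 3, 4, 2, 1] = [3, 2, 0, 1, 4]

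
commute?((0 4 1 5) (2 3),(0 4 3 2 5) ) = no:(0 4 1 5) (2 3)*(0 4 3 2 5) = (0 3 5 4 1),(0 4 3 2 5)*(0 4 1 5) (2 3) = (0 1 5 4 2) 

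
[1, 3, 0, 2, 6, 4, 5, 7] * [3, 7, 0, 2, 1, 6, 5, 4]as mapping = [0→7, 1→2, 2→3, 3→0, 4→5, 5→1, 6→6, 7→4]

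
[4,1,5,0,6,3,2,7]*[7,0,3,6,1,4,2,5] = [1,0,4,7,2,6,3,5]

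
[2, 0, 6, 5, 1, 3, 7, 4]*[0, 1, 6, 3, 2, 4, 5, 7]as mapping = [0→6, 1→0, 2→5, 3→4, 4→1, 5→3, 6→7, 7→2]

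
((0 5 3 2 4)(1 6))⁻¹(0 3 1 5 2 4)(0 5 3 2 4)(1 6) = (0 5 2 6 3 4)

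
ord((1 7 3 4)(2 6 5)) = 12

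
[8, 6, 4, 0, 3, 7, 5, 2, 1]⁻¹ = [3, 8, 7, 4, 2, 6, 1, 5, 0]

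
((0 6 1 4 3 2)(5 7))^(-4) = (0 1 3)(2 6 4)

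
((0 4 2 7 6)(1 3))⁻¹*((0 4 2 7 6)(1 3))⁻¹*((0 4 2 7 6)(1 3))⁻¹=(0 2 6 4 7)(1 3)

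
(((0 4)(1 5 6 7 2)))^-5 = (0 4)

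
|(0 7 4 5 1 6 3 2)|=8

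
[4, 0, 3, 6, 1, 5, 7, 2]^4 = [4, 0, 2, 3, 1, 5, 6, 7]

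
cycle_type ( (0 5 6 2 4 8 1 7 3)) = 9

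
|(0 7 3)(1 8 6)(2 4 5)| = 3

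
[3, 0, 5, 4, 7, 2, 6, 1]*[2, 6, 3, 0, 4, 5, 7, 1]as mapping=[0→0, 1→2, 2→5, 3→4, 4→1, 5→3, 6→7, 7→6]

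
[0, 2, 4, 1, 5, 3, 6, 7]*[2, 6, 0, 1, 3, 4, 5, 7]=[2, 0, 3, 6, 4, 1, 5, 7]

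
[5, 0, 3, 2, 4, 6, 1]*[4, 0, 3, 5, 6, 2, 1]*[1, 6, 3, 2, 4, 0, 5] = [3, 4, 0, 2, 5, 6, 1]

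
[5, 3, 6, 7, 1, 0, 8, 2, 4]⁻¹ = [5, 4, 7, 1, 8, 0, 2, 3, 6]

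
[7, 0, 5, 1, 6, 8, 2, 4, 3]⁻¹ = [1, 3, 6, 8, 7, 2, 4, 0, 5]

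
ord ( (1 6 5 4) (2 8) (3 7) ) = 4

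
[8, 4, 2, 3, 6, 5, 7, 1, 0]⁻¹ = [8, 7, 2, 3, 1, 5, 4, 6, 0]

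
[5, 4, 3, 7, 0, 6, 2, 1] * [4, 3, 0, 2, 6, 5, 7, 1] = [5, 6, 2, 1, 4, 7, 0, 3] 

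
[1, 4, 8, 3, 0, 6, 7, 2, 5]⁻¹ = [4, 0, 7, 3, 1, 8, 5, 6, 2]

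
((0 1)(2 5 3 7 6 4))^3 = (0 1)(2 7)(3 4)(5 6)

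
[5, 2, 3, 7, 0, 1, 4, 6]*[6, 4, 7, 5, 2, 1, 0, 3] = [1, 7, 5, 3, 6, 4, 2, 0]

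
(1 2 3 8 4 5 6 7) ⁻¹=(1 7 6 5 4 8 3 2) 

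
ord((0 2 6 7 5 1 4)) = 7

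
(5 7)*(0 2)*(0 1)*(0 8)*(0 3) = (0 2 1 8 3)(5 7)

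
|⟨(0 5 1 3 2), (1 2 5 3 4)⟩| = 360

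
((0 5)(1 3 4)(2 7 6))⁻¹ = (0 5)(1 4 3)(2 6 7)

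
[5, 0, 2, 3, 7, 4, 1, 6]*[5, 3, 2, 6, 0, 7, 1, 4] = [7, 5, 2, 6, 4, 0, 3, 1]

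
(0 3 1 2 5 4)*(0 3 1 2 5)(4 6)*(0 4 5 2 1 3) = (0 3 1 2 4)(5 6)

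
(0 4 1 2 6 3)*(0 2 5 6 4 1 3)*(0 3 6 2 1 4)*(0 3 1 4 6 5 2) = (0 6 1 2 3 4 5)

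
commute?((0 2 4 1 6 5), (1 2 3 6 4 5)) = no:(0 2 4 1 6 5)*(1 2 3 6 4 5) = (0 3 6 1 4 2 5), (1 2 3 6 4 5)*(0 2 4 1 6 5) = (0 2 3 5 6 1 4)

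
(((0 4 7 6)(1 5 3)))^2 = (0 7)(1 3 5)(4 6)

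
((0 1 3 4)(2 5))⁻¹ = (0 4 3 1)(2 5)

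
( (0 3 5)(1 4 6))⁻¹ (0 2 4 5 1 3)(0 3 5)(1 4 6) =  (0 4 5 3 2 6)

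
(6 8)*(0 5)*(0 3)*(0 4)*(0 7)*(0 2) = (0 5 3 4 7 2)(6 8)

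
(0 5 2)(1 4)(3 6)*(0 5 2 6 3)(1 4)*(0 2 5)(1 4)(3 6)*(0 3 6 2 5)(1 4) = (2 3)(5 6)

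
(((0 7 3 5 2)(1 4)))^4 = (0 2 5 3 7)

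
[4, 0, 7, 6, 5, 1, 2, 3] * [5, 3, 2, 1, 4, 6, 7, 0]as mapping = [0→4, 1→5, 2→0, 3→7, 4→6, 5→3, 6→2, 7→1]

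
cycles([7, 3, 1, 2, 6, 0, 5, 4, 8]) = (0 7 4 6 5)(1 3 2)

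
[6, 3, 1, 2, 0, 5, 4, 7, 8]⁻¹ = [4, 2, 3, 1, 6, 5, 0, 7, 8]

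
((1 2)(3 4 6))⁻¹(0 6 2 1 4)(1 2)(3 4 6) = (0 3 1 2 6)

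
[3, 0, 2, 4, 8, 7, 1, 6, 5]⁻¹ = [1, 6, 2, 0, 3, 8, 7, 5, 4]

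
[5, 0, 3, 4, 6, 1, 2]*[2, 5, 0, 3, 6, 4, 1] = [4, 2, 3, 6, 1, 5, 0]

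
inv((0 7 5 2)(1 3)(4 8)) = (0 2 5 7)(1 3)(4 8)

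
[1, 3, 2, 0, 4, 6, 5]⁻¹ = [3, 0, 2, 1, 4, 6, 5]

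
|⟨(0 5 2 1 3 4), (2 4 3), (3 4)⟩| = 720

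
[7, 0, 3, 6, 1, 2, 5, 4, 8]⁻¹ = [1, 4, 5, 2, 7, 6, 3, 0, 8]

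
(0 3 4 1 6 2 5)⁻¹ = (0 5 2 6 1 4 3)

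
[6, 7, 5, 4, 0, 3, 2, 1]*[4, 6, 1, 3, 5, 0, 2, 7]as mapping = [0→2, 1→7, 2→0, 3→5, 4→4, 5→3, 6→1, 7→6]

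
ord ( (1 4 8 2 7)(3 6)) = 10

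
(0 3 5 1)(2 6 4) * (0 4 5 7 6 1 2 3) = (1 4 3 7 6 5 2)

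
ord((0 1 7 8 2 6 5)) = 7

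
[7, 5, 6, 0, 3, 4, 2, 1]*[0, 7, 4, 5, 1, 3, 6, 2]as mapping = [0→2, 1→3, 2→6, 3→0, 4→5, 5→1, 6→4, 7→7]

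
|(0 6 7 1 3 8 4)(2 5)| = 14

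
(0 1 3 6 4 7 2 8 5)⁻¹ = (0 5 8 2 7 4 6 3 1)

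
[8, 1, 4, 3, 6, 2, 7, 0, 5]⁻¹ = [7, 1, 5, 3, 2, 8, 4, 6, 0]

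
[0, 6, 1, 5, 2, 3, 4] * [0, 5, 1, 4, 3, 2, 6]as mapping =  [0→0, 1→6, 2→5, 3→2, 4→1, 5→4, 6→3]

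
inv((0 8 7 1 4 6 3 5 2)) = (0 2 5 3 6 4 1 7 8)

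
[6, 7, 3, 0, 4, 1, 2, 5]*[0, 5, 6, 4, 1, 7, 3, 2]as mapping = [0→3, 1→2, 2→4, 3→0, 4→1, 5→5, 6→6, 7→7]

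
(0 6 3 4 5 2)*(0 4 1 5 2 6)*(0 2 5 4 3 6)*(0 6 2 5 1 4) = (0 5 6 2 3 4 1)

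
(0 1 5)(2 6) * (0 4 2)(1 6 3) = (0 6)(1 5 4 2 3)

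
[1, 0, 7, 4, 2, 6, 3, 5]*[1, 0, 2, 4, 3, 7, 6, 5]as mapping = [0→0, 1→1, 2→5, 3→3, 4→2, 5→6, 6→4, 7→7]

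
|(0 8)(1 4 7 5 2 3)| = 6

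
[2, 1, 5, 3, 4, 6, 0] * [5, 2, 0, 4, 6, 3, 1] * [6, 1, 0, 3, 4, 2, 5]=[6, 0, 3, 4, 5, 1, 2]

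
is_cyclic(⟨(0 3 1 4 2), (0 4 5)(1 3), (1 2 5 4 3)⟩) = no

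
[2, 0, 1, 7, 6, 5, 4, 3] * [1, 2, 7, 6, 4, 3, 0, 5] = [7, 1, 2, 5, 0, 3, 4, 6]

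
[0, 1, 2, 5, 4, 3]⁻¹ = [0, 1, 2, 5, 4, 3]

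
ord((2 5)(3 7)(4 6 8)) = 6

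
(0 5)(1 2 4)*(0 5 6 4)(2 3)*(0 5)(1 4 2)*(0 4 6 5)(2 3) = (0 5 4 6 3 1 2)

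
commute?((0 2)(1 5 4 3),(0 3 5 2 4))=no:(0 2)(1 5 4 3)*(0 3 5 2 4)=(0 4 5)(1 2 3),(0 3 5 2 4)*(0 2)(1 5 4 3)=(0 1 5)(2 3 4)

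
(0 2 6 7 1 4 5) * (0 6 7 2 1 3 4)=(0 1) (2 7 3 4 5 6) 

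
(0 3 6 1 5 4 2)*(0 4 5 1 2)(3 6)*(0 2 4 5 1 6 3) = (0 3)(1 6 4 2 5)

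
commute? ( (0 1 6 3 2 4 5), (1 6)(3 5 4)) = no: (0 1 6 3 2 4 5)*(1 6)(3 5 4) = (0 6 5)(2 3), (1 6)(3 5 4)*(0 1 6 3 2 4 5) = (0 1 3)(2 4)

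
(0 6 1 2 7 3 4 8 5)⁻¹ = (0 5 8 4 3 7 2 1 6)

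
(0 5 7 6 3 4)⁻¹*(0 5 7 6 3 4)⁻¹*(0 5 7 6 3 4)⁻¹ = (0 6)(3 5)(4 7)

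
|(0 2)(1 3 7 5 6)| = 10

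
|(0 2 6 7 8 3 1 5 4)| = 9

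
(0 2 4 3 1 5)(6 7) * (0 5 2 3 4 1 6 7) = (0 3 6)(1 2)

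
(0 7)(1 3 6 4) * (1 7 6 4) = (0 6 1 3 4 7)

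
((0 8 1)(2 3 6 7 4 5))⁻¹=(0 1 8)(2 5 4 7 6 3)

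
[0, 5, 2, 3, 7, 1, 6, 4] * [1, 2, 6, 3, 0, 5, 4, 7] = [1, 5, 6, 3, 7, 2, 4, 0]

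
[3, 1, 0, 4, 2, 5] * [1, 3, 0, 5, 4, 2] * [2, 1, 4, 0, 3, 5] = [5, 0, 1, 3, 2, 4]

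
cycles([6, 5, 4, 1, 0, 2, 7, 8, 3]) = (0 6 7 8 3 1 5 2 4)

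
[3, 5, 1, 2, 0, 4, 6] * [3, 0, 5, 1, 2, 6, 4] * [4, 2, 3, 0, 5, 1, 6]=[2, 6, 4, 1, 0, 3, 5]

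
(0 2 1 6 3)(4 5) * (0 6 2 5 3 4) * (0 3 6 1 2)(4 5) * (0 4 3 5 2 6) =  (0 3 1 4)(2 6)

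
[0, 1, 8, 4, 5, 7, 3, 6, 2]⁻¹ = [0, 1, 8, 6, 3, 4, 7, 5, 2]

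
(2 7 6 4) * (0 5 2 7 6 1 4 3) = (0 5 2 6 3)(1 4 7)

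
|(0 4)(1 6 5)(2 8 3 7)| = 12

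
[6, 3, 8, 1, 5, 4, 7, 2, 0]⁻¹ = [8, 3, 7, 1, 5, 4, 0, 6, 2]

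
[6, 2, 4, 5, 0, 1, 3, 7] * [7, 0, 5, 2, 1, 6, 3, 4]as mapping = [0→3, 1→5, 2→1, 3→6, 4→7, 5→0, 6→2, 7→4]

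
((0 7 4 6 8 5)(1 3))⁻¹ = (0 5 8 6 4 7)(1 3)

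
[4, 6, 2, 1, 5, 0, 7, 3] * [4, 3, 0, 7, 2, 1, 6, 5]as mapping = [0→2, 1→6, 2→0, 3→3, 4→1, 5→4, 6→5, 7→7]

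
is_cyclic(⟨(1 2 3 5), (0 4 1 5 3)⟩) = no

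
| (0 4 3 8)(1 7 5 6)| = 4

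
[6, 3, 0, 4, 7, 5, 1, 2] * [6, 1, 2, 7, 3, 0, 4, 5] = [4, 7, 6, 3, 5, 0, 1, 2]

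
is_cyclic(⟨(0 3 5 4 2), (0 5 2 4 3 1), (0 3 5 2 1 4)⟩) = no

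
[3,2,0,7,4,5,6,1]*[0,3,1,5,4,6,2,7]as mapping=[0→5,1→1,2→0,3→7,4→4,5→6,6→2,7→3]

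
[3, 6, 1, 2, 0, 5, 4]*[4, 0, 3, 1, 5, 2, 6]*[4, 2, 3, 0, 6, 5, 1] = [2, 1, 4, 0, 6, 3, 5]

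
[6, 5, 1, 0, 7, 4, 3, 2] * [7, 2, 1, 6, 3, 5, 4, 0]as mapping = [0→4, 1→5, 2→2, 3→7, 4→0, 5→3, 6→6, 7→1]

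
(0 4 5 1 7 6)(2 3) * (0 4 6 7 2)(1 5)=(0 6 4 1 2 3)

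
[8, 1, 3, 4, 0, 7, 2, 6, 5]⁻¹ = [4, 1, 6, 2, 3, 8, 7, 5, 0]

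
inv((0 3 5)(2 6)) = (0 5 3)(2 6)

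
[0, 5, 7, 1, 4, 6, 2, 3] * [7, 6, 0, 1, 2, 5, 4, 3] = [7, 5, 3, 6, 2, 4, 0, 1]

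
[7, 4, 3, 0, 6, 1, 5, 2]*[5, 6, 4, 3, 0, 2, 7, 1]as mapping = [0→1, 1→0, 2→3, 3→5, 4→7, 5→6, 6→2, 7→4]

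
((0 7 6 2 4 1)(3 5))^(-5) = (0 7 6 2 4 1)(3 5)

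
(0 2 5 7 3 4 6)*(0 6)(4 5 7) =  (0 2 7 3 5 4)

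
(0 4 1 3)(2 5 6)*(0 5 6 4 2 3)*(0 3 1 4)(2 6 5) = (0 6 1 3 2 5)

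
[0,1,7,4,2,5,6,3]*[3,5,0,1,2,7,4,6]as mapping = [0→3,1→5,2→6,3→2,4→0,5→7,6→4,7→1]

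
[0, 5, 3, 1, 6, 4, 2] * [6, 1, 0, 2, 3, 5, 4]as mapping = [0→6, 1→5, 2→2, 3→1, 4→4, 5→3, 6→0]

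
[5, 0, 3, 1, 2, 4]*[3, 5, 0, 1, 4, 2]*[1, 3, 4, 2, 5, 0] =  [4, 2, 3, 0, 1, 5]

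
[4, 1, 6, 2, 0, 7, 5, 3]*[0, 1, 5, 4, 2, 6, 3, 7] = [2, 1, 3, 5, 0, 7, 6, 4]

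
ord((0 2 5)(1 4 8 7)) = 12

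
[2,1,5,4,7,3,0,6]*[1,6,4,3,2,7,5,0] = [4,6,7,2,0,3,1,5]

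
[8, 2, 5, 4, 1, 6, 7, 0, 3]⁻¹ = [7, 4, 1, 8, 3, 2, 5, 6, 0]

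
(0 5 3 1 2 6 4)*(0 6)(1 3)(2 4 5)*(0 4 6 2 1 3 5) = (0 1 6)(2 4)(3 5)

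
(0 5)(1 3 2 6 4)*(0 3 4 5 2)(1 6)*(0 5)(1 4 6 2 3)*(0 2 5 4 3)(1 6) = (2 3 4 5 6)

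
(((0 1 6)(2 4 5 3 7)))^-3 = (2 5 7 4 3)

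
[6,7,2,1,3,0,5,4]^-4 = [5,1,2,3,4,6,0,7]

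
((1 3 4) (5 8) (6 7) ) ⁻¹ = (1 4 3) (5 8) (6 7) 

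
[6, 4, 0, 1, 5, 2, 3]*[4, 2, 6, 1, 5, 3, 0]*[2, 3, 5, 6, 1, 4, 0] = [2, 4, 1, 5, 6, 0, 3]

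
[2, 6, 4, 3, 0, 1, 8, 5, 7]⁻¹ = [4, 5, 0, 3, 2, 7, 1, 8, 6]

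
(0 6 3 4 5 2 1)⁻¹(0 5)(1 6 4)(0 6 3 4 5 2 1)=(0 3 5)(2 6)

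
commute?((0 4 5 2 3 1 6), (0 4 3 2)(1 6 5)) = no:(0 4 5 2 3 1 6)*(0 4 3 2)(1 6 5) = (0 3 6 4 1 5), (0 4 3 2)(1 6 5)*(0 4 5 2 3 1 6) = (0 5 6 2 4 1)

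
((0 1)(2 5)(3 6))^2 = ()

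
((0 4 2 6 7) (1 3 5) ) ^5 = (1 5 3) 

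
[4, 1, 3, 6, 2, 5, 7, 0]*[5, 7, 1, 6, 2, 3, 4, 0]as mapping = [0→2, 1→7, 2→6, 3→4, 4→1, 5→3, 6→0, 7→5]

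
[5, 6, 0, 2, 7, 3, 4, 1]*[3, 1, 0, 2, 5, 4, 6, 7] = [4, 6, 3, 0, 7, 2, 5, 1]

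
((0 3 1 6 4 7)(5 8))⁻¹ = (0 7 4 6 1 3)(5 8)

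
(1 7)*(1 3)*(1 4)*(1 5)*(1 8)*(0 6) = (0 6)(1 7 3 4 5 8)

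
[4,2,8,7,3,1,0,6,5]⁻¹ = [6,5,1,4,0,8,7,3,2]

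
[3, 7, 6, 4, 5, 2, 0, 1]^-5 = [3, 7, 6, 4, 5, 2, 0, 1]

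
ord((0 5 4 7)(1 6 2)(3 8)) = 12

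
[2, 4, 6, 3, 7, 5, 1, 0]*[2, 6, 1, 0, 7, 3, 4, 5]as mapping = [0→1, 1→7, 2→4, 3→0, 4→5, 5→3, 6→6, 7→2]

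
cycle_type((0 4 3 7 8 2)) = 6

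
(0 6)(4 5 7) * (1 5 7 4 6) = (0 1 5 4 7 6)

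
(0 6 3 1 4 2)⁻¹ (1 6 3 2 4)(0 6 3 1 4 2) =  (0 2 4 3 1)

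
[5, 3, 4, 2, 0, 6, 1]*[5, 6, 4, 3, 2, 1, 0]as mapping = [0→1, 1→3, 2→2, 3→4, 4→5, 5→0, 6→6]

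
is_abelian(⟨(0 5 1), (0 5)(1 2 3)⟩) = no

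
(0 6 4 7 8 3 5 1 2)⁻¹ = (0 2 1 5 3 8 7 4 6)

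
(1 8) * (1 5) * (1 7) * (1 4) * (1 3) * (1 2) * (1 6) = (1 8 5 7 4 3 2 6) 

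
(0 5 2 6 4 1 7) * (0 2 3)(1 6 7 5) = (0 1 5 3)(2 7)(4 6)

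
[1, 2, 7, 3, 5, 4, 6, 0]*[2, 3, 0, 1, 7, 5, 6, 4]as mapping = [0→3, 1→0, 2→4, 3→1, 4→5, 5→7, 6→6, 7→2]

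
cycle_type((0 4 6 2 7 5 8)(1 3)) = 2.7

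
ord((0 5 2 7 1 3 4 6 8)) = 9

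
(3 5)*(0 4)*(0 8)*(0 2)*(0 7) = (0 4 8 2 7) (3 5) 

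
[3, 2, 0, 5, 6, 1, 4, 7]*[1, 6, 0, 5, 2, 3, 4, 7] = [5, 0, 1, 3, 4, 6, 2, 7]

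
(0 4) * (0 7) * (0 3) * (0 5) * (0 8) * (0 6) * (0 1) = (0 4 7 3 5 8 6 1)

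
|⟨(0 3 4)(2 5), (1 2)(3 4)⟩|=36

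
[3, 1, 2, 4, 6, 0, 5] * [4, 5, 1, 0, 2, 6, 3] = [0, 5, 1, 2, 3, 4, 6]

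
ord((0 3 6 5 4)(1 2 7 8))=20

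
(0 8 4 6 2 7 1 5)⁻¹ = (0 5 1 7 2 6 4 8)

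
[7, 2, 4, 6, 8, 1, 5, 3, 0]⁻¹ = [8, 5, 1, 7, 2, 6, 3, 0, 4]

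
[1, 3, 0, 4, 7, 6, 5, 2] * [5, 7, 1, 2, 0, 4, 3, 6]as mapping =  [0→7, 1→2, 2→5, 3→0, 4→6, 5→3, 6→4, 7→1]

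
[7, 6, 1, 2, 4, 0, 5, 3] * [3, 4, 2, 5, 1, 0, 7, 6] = [6, 7, 4, 2, 1, 3, 0, 5]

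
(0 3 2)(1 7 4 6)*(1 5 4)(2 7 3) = (0 2)(1 3 7)(4 6 5)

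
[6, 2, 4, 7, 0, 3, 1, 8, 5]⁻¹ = [4, 6, 1, 5, 2, 8, 0, 3, 7]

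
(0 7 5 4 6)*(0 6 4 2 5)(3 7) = (0 3 7)(2 5)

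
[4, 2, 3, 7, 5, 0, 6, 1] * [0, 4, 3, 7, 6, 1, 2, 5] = [6, 3, 7, 5, 1, 0, 2, 4]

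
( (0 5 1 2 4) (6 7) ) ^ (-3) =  (0 1 4 5 2) (6 7) 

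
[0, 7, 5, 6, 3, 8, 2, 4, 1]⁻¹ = [0, 8, 6, 4, 7, 2, 3, 1, 5]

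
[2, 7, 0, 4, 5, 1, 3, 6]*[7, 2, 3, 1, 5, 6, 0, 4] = [3, 4, 7, 5, 6, 2, 1, 0]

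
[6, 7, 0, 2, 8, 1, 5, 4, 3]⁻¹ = [2, 5, 3, 8, 7, 6, 0, 1, 4]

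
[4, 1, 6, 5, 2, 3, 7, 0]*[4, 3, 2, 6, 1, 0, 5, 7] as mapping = [0→1, 1→3, 2→5, 3→0, 4→2, 5→6, 6→7, 7→4] 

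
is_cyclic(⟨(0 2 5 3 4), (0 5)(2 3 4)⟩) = no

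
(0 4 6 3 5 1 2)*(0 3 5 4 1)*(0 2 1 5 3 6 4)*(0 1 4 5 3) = (0 3 1 4 5 2 6)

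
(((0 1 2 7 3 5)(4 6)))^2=(0 2 3)(1 7 5)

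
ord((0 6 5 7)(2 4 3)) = 12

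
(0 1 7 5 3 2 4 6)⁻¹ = (0 6 4 2 3 5 7 1)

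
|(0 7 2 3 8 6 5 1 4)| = 9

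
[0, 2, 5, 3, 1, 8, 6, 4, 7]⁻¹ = [0, 4, 1, 3, 7, 2, 6, 8, 5]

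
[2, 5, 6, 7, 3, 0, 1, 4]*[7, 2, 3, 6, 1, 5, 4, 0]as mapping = [0→3, 1→5, 2→4, 3→0, 4→6, 5→7, 6→2, 7→1]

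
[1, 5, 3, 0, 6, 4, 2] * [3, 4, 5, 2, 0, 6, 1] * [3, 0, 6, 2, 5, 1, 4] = [5, 4, 6, 2, 0, 3, 1]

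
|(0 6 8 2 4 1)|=6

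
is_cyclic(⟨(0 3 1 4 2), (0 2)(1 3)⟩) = no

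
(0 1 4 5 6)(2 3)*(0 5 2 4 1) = (2 3 4)(5 6)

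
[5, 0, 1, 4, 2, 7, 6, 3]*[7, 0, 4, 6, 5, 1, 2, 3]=[1, 7, 0, 5, 4, 3, 2, 6]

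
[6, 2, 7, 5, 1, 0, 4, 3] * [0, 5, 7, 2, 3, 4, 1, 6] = [1, 7, 6, 4, 5, 0, 3, 2]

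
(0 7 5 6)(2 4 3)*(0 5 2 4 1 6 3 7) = (1 6 5 3 4 7 2)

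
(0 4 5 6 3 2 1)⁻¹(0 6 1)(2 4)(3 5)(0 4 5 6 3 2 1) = (0 4 3)(1 5)(2 6)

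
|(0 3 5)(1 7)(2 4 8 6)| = 12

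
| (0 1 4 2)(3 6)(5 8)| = 4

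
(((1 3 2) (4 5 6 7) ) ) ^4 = (1 3 2) 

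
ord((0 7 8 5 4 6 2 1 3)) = 9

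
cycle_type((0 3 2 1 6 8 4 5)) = 8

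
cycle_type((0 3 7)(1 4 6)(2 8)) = 2.3^2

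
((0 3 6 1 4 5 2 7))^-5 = (0 1 2 3 4 7 6 5)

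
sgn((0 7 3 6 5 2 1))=1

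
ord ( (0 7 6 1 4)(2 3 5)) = 15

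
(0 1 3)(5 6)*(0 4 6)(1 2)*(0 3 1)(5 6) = (0 2)(3 4 5)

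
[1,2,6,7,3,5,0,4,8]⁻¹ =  [6,0,1,4,7,5,2,3,8]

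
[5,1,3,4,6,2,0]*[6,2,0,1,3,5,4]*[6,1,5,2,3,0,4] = [0,5,1,2,3,6,4]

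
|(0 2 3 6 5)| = 5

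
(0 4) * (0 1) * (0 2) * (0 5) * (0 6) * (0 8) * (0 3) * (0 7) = (0 4 1 2 5 6 8 3 7)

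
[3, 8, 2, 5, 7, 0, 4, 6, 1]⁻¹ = [5, 8, 2, 0, 6, 3, 7, 4, 1]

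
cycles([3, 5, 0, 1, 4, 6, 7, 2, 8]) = (0 3 1 5 6 7 2)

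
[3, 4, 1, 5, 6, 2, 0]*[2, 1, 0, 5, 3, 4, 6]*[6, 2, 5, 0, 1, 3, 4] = [3, 0, 2, 1, 4, 6, 5]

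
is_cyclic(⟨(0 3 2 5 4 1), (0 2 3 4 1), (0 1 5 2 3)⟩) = no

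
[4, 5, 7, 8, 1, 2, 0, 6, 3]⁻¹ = [6, 4, 5, 8, 0, 1, 7, 2, 3]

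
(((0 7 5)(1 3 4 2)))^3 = (1 2 4 3)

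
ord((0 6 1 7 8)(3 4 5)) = 15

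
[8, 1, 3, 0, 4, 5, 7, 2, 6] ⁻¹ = [3, 1, 7, 2, 4, 5, 8, 6, 0] 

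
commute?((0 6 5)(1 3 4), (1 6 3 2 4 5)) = no:(0 6 5)(1 3 4) * (1 6 3 2 4 5) = (0 3 5)(1 2 4 6), (1 6 3 2 4 5) * (0 6 5)(1 3 4) = (0 6 4)(1 5 3 2)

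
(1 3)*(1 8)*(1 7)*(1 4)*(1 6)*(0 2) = (0 2)(1 3 8 7 4 6)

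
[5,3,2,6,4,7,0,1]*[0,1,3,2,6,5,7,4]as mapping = [0→5,1→2,2→3,3→7,4→6,5→4,6→0,7→1]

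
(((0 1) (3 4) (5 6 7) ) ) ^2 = (5 7 6) 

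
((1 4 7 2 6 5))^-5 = (1 4 7 2 6 5)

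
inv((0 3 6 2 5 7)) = (0 7 5 2 6 3)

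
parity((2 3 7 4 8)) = even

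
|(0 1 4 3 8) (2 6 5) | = 15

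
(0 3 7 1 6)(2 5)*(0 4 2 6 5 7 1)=(0 3 1 5 6 4 2 7)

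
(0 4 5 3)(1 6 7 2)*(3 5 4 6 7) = (0 6 3)(1 7 2)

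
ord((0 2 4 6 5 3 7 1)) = 8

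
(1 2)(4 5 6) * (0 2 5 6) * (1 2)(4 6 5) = (0 1 4 5)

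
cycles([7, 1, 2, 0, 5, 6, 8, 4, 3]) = (0 7 4 5 6 8 3)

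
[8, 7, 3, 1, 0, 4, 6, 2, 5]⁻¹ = [4, 3, 7, 2, 5, 8, 6, 1, 0]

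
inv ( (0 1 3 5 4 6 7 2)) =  (0 2 7 6 4 5 3 1)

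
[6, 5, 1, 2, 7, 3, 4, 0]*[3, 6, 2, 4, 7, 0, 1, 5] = [1, 0, 6, 2, 5, 4, 7, 3]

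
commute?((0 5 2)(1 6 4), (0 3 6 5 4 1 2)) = no:(0 5 2)(1 6 4) * (0 3 6 5 4 1 2) = (0 4 2 3 6 1 5), (0 3 6 5 4 1 2) * (0 5 2)(1 6 4) = (0 3 4 6 2 5 1)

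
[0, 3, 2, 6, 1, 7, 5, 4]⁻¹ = [0, 4, 2, 1, 7, 6, 3, 5]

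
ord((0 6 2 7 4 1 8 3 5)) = 9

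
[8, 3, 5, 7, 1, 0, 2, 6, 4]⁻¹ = [5, 4, 6, 1, 8, 2, 7, 3, 0]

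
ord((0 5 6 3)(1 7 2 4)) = 4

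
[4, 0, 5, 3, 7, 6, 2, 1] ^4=[0, 1, 5, 3, 4, 6, 2, 7] 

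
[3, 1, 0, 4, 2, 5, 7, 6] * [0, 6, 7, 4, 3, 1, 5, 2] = [4, 6, 0, 3, 7, 1, 2, 5]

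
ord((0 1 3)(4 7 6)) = 3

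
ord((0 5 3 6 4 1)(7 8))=6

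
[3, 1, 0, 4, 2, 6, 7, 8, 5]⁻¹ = [2, 1, 4, 0, 3, 8, 5, 6, 7]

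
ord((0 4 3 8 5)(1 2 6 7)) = 20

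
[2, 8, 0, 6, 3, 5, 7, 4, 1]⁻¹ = [2, 8, 0, 4, 7, 5, 3, 6, 1]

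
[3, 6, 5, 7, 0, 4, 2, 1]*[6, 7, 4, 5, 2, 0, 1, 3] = [5, 1, 0, 3, 6, 2, 4, 7]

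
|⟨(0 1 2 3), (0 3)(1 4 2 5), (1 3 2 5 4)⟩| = 720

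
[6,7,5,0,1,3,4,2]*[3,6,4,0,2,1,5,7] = [5,7,1,3,6,0,2,4]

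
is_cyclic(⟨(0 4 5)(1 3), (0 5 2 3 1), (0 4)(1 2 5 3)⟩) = no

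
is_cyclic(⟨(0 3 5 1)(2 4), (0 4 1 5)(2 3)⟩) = no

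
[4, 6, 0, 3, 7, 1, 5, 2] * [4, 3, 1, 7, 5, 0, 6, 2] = [5, 6, 4, 7, 2, 3, 0, 1]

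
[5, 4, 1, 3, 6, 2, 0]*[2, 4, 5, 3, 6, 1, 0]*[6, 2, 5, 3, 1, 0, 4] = [2, 4, 1, 3, 6, 0, 5] 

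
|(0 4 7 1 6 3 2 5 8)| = 9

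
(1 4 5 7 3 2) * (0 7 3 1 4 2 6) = (0 7 1 2 4 5 3 6)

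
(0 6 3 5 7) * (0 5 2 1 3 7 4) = (0 6 7 5 4)(1 3 2)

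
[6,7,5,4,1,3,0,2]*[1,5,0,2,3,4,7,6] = [7,6,4,3,5,2,1,0]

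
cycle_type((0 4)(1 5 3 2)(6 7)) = 2^2.4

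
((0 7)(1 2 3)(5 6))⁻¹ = (0 7)(1 3 2)(5 6)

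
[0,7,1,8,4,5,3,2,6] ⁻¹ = [0,2,7,6,4,5,8,1,3] 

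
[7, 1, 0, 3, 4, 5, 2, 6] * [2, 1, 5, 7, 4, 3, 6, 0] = [0, 1, 2, 7, 4, 3, 5, 6]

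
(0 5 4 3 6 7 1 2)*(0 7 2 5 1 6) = (0 1 5 4 3)(2 7 6)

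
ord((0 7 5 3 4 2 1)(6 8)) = 14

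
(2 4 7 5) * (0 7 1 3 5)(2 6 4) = (0 7)(1 3 5 6 4)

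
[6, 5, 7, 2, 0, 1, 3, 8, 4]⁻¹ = [4, 5, 3, 6, 8, 1, 0, 2, 7]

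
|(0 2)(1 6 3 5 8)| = 10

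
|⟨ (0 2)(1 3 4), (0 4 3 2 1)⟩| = 120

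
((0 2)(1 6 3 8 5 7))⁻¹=(0 2)(1 7 5 8 3 6)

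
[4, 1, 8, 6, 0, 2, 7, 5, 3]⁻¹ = [4, 1, 5, 8, 0, 7, 3, 6, 2]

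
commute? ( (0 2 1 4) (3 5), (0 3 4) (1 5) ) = no: (0 2 1 4) (3 5) * (0 3 4) (1 5) = (0 2 5 4 3 1), (0 3 4) (1 5) * (0 2 1 4) (3 5) = (0 5 4 2 1 3) 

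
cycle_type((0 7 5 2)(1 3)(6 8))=2^2.4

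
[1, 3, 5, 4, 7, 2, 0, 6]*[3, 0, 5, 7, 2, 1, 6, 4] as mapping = [0→0, 1→7, 2→1, 3→2, 4→4, 5→5, 6→3, 7→6] 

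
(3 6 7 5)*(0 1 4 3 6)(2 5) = (0 1 4 3)(2 5 6 7)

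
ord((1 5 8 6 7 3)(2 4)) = 6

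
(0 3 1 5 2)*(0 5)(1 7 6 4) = (0 3 7 6 4 1)(2 5)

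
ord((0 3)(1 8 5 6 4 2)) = 6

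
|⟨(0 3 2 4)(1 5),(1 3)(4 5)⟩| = 24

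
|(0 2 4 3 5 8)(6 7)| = 6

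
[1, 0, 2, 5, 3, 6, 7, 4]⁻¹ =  [1, 0, 2, 4, 7, 3, 5, 6]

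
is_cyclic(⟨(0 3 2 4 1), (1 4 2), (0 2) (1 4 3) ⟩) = no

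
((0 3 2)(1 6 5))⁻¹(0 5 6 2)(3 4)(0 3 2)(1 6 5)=(0 3 1 5)(2 4)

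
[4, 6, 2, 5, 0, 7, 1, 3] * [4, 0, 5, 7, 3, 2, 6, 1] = [3, 6, 5, 2, 4, 1, 0, 7]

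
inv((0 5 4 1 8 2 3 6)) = (0 6 3 2 8 1 4 5)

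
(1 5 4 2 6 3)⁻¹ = (1 3 6 2 4 5)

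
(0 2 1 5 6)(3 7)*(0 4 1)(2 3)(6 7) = (0 3 6 4 1 5 7 2)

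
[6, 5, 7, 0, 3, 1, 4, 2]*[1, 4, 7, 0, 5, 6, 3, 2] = [3, 6, 2, 1, 0, 4, 5, 7]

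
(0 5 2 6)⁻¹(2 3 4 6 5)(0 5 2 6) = (0 2 6 3 4)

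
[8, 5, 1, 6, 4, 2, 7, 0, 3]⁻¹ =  [7, 2, 5, 8, 4, 1, 3, 6, 0]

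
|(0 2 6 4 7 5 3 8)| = 8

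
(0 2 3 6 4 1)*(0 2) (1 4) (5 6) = (1 2 3 5 6) 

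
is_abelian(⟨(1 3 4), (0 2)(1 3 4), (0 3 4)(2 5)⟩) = no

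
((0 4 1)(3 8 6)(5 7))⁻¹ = (0 1 4)(3 6 8)(5 7)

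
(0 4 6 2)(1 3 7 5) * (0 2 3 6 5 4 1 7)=(0 1 6 3)(4 5 7)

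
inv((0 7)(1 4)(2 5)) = (0 7)(1 4)(2 5)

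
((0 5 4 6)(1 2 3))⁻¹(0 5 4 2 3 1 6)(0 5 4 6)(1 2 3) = (0 5 4 6 3 1 2)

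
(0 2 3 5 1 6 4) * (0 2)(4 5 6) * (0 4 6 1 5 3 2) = (0 4)(1 6 3)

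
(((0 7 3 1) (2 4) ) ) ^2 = (0 3) (1 7) 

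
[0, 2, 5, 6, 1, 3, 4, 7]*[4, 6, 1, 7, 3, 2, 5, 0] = [4, 1, 2, 5, 6, 7, 3, 0]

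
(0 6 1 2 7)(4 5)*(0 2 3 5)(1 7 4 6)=(0 1 3 5 6 7 2 4)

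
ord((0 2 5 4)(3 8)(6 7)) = 4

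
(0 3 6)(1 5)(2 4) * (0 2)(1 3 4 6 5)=(0 4)(2 6)(3 5)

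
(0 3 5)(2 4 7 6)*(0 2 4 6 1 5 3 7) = (0 7 1 5 2 6 4)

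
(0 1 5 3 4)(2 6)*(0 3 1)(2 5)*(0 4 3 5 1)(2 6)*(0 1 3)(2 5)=(0 4 2 5 1 6 3)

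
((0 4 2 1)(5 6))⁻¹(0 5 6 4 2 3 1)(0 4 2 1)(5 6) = (0 4 6 5 2 1 3)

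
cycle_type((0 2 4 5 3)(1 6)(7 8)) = 2^2.5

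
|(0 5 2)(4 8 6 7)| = 12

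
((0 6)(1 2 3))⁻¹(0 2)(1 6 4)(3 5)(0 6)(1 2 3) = (0 4 2)(1 5)(3 6)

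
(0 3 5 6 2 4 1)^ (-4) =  (0 6 1 5 4 3 2)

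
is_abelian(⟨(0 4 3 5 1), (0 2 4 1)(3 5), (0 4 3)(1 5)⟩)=no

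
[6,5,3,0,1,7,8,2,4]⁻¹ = [3,4,7,2,8,1,0,5,6]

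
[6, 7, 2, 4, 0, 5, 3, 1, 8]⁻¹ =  [4, 7, 2, 6, 3, 5, 0, 1, 8]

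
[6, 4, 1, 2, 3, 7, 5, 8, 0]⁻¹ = [8, 2, 3, 4, 1, 6, 0, 5, 7]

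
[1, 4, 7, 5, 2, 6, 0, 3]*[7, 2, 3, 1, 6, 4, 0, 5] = [2, 6, 5, 4, 3, 0, 7, 1]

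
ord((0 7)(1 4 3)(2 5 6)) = 6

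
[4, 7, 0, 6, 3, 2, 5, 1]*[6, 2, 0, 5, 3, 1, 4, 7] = [3, 7, 6, 4, 5, 0, 1, 2]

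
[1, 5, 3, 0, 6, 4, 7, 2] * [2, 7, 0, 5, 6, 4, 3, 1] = [7, 4, 5, 2, 3, 6, 1, 0]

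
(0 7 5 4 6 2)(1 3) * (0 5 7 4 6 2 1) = (0 4 2 5 6 1 3)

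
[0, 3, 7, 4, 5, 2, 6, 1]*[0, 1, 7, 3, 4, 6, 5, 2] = [0, 3, 2, 4, 6, 7, 5, 1]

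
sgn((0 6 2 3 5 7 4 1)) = -1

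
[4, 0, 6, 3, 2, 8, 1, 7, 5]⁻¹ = [1, 6, 4, 3, 0, 8, 2, 7, 5]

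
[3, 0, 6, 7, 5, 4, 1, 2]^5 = [1, 6, 7, 0, 5, 4, 2, 3]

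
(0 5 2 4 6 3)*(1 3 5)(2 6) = (0 1 3)(2 4)(5 6)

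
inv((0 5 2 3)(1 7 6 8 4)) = (0 3 2 5)(1 4 8 6 7)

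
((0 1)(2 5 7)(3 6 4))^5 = (0 1)(2 7 5)(3 4 6)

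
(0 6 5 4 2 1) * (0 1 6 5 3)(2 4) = (0 5 2 6 3)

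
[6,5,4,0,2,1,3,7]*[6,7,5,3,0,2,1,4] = [1,2,0,6,5,7,3,4]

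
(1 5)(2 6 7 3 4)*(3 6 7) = (1 5)(2 7 6 3 4)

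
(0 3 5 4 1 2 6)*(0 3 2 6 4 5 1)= (0 2 4)(1 6 3)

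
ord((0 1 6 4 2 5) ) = 6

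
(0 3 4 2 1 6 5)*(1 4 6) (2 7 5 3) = (0 2 4 7 5) (3 6) 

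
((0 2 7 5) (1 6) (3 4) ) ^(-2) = (0 7) (2 5) 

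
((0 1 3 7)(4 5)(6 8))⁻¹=(0 7 3 1)(4 5)(6 8)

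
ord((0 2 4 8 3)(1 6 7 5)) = 20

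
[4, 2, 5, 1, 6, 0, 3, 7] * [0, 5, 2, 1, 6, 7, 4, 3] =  [6, 2, 7, 5, 4, 0, 1, 3]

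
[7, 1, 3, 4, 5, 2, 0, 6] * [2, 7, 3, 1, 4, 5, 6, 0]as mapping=[0→0, 1→7, 2→1, 3→4, 4→5, 5→3, 6→2, 7→6]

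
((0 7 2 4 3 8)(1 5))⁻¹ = (0 8 3 4 2 7)(1 5)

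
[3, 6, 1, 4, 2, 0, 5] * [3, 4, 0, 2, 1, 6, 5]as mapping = [0→2, 1→5, 2→4, 3→1, 4→0, 5→3, 6→6]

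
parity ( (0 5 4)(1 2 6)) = even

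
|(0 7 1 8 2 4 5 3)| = 8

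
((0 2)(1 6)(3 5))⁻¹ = (0 2)(1 6)(3 5)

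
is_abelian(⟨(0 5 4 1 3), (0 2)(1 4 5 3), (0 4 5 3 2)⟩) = no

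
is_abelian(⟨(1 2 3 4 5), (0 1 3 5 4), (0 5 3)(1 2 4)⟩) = no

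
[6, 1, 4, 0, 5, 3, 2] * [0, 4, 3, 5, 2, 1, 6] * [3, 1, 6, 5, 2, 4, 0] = [0, 2, 6, 3, 1, 4, 5]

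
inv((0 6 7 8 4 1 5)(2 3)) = (0 5 1 4 8 7 6)(2 3)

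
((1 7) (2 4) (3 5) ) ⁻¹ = (1 7) (2 4) (3 5) 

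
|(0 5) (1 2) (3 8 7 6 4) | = 10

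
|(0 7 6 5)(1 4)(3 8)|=4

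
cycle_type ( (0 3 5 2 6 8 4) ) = 7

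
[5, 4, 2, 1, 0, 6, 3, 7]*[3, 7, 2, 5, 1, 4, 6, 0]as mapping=[0→4, 1→1, 2→2, 3→7, 4→3, 5→6, 6→5, 7→0]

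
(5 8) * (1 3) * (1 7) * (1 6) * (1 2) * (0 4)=(0 4)(1 3 7 6 2)(5 8)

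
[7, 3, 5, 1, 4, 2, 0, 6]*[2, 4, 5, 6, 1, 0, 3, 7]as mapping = [0→7, 1→6, 2→0, 3→4, 4→1, 5→5, 6→2, 7→3]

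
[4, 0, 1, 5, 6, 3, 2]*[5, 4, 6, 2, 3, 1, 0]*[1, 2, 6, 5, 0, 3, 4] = [5, 3, 0, 2, 1, 6, 4]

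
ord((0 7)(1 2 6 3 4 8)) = 6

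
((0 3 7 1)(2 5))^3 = (0 1 7 3)(2 5)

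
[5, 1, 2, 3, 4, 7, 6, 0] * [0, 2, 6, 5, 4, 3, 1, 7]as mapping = [0→3, 1→2, 2→6, 3→5, 4→4, 5→7, 6→1, 7→0]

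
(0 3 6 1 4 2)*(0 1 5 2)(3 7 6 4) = (0 7 6 5 2 1 3 4)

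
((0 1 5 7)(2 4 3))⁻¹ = (0 7 5 1)(2 3 4)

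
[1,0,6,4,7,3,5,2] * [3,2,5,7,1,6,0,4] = [2,3,0,1,4,7,6,5]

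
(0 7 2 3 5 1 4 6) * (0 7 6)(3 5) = (0 6 7 2 5 1 4)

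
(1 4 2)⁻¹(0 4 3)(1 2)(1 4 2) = (0 2 3)(1 4)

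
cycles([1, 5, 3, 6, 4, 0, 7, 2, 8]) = (0 1 5)(2 3 6 7)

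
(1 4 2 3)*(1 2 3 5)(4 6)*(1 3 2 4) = (1 6)(2 5 3 4)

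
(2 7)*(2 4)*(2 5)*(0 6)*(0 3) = (0 6 3)(2 7 4 5)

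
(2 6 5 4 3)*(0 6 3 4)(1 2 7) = (0 6 5)(1 2 3 7)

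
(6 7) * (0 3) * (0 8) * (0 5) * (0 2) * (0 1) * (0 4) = (0 3 8 5 2 1 4)(6 7)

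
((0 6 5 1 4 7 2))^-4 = (0 1 2 5 7 6 4)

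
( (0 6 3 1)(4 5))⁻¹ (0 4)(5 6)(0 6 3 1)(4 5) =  (3 4)(5 6)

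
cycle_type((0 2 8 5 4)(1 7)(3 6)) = 2^2.5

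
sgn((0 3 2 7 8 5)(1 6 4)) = -1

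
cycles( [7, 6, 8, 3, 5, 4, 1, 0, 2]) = (0 7)(1 6)(2 8)(4 5)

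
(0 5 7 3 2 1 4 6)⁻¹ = (0 6 4 1 2 3 7 5)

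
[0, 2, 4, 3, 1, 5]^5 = [0, 4, 1, 3, 2, 5]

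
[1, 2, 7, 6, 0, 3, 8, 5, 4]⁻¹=[4, 0, 1, 5, 8, 7, 3, 2, 6]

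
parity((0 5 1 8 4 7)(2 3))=even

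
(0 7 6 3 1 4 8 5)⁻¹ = (0 5 8 4 1 3 6 7)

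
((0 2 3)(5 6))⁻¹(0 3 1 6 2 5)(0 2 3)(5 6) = (0 1 5 3 6 2)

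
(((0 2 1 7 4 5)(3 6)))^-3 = (0 7)(1 5)(2 4)(3 6)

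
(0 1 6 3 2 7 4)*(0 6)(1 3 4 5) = (0 3 2 7 5 1)(4 6)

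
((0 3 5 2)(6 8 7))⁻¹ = (0 2 5 3)(6 7 8)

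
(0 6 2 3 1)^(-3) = (0 2 1 6 3)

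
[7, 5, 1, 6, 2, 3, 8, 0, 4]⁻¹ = [7, 2, 4, 5, 8, 1, 3, 0, 6]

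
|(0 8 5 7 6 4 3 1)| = 8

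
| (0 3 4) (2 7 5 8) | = 12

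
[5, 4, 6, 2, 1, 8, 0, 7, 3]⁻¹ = [6, 4, 3, 8, 1, 0, 2, 7, 5]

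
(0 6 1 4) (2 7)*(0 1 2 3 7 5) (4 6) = (0 4 1 6 2 5) (3 7) 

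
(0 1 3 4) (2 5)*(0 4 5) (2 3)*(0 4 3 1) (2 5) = (1 5) (2 4 3) 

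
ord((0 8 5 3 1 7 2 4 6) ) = 9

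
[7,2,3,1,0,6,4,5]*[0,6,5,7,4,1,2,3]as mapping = [0→3,1→5,2→7,3→6,4→0,5→2,6→4,7→1]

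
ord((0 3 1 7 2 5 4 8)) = 8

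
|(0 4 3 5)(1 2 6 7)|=4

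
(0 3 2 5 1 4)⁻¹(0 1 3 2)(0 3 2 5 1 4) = (2 5 3 4)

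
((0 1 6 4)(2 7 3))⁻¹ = (0 4 6 1)(2 3 7)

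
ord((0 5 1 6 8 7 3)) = 7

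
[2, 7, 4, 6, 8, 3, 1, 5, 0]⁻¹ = [8, 6, 0, 5, 2, 7, 3, 1, 4]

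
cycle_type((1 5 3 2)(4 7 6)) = 3.4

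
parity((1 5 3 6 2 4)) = odd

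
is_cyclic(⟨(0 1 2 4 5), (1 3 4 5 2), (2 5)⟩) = no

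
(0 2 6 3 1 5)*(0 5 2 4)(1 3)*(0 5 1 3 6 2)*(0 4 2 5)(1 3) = (0 2 5 3 6 1 4)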